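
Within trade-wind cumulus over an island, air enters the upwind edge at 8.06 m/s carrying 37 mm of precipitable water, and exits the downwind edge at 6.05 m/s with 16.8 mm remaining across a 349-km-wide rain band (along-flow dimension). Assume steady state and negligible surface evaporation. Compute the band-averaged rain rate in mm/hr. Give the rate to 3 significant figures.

R ≈ 2.03 mm/hr

Column moisture flux per unit crosswind length is F = V × PW.
Inflow: F_in = 8.06 × 37 = 298.22 mm·m/s
Outflow: F_out = 6.05 × 16.8 = 101.64 mm·m/s
Steady-state rate R = (F_in − F_out)/L = (298.22 − 101.64) / 349000 m = 5.633e-04 mm/s.
R = 5.633e-04 × 3600 = 2.03 mm/hr.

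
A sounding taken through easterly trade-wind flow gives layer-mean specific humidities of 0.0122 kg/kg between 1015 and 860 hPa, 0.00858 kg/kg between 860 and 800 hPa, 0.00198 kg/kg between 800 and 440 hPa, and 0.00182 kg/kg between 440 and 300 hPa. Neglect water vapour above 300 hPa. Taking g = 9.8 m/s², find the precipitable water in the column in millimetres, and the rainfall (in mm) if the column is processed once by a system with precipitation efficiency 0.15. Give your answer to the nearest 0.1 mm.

Precipitable water is the column-integrated vapour mass per unit area: PW = (1/g) Σ q̄ Δp, with q in kg/kg and Δp in Pa (1 kg/m² of water = 1 mm).
Layer 1015–860 hPa: Δp = 155 hPa = 15500 Pa, q̄ = 0.0122 kg/kg → 0.0122 × 15500 / 9.8 = 19.30 mm
Layer 860–800 hPa: Δp = 60 hPa = 6000 Pa, q̄ = 0.00858 kg/kg → 0.00858 × 6000 / 9.8 = 5.25 mm
Layer 800–440 hPa: Δp = 360 hPa = 36000 Pa, q̄ = 0.00198 kg/kg → 0.00198 × 36000 / 9.8 = 7.27 mm
Layer 440–300 hPa: Δp = 140 hPa = 14000 Pa, q̄ = 0.00182 kg/kg → 0.00182 × 14000 / 9.8 = 2.60 mm
PW = 19.30 + 5.25 + 7.27 + 2.60 = 34.42 ≈ 34.4 mm.
Rainfall = ε × PW = 0.15 × 34.4 = 5.2 mm.

PW ≈ 34.4 mm; rainfall ≈ 5.2 mm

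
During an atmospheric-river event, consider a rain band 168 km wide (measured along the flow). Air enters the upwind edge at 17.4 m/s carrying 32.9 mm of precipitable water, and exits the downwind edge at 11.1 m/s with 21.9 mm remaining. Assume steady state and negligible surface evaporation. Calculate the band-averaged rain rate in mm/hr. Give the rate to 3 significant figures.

Column moisture flux per unit crosswind length is F = V × PW.
Inflow: F_in = 17.4 × 32.9 = 572.46 mm·m/s
Outflow: F_out = 11.1 × 21.9 = 243.09 mm·m/s
Steady-state rate R = (F_in − F_out)/L = (572.46 − 243.09) / 168000 m = 1.961e-03 mm/s.
R = 1.961e-03 × 3600 = 7.06 mm/hr.

R ≈ 7.06 mm/hr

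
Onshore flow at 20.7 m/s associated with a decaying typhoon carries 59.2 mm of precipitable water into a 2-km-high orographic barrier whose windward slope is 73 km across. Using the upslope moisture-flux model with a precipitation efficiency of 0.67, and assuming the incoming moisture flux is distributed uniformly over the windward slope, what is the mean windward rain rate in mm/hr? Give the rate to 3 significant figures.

R ≈ 40.5 mm/hr

Incoming column moisture flux per unit ridge length: F = V × PW = 20.7 × 59.2 = 1225.44 mm·m/s.
Spread over the 73 km slope with efficiency ε = 0.67: R = ε·F/W = 0.67 × 1225.44 / 73000 m = 1.125e-02 mm/s.
R = 1.125e-02 × 3600 = 40.5 mm/hr.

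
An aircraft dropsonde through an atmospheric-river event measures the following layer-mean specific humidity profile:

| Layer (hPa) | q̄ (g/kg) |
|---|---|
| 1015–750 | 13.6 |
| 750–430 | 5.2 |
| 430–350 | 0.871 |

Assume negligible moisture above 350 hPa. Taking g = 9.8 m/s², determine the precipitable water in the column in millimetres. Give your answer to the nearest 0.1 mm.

Precipitable water is the column-integrated vapour mass per unit area: PW = (1/g) Σ q̄ Δp, with q in kg/kg and Δp in Pa (1 kg/m² of water = 1 mm).
Layer 1015–750 hPa: Δp = 265 hPa = 26500 Pa, q̄ = 0.0136 kg/kg → 0.0136 × 26500 / 9.8 = 36.78 mm
Layer 750–430 hPa: Δp = 320 hPa = 32000 Pa, q̄ = 0.0052 kg/kg → 0.0052 × 32000 / 9.8 = 16.98 mm
Layer 430–350 hPa: Δp = 80 hPa = 8000 Pa, q̄ = 0.000871 kg/kg → 0.000871 × 8000 / 9.8 = 0.71 mm
PW = 36.78 + 16.98 + 0.71 = 54.47 ≈ 54.5 mm.

PW ≈ 54.5 mm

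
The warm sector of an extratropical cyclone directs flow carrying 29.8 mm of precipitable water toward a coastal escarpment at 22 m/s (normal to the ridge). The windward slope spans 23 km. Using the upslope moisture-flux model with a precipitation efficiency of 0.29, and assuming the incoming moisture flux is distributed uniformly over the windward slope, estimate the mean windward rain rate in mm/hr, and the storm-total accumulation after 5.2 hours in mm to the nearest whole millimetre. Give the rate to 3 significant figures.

R ≈ 29.8 mm/hr; total ≈ 155 mm

Incoming column moisture flux per unit ridge length: F = V × PW = 22 × 29.8 = 655.6 mm·m/s.
Spread over the 23 km slope with efficiency ε = 0.29: R = ε·F/W = 0.29 × 655.6 / 23000 m = 8.266e-03 mm/s.
R = 8.266e-03 × 3600 = 29.8 mm/hr.
Over 5.2 h: total = 29.8 × 5.2 = 154.96 ≈ 155 mm.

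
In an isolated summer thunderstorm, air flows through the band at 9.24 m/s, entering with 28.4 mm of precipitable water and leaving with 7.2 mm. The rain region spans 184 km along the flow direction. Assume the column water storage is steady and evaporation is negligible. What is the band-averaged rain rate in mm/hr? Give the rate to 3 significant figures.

Column moisture flux per unit crosswind length is F = V × PW.
Inflow: F_in = 9.24 × 28.4 = 262.416 mm·m/s
Outflow: F_out = 9.24 × 7.2 = 66.528 mm·m/s
Steady-state rate R = (F_in − F_out)/L = (262.416 − 66.528) / 184000 m = 1.065e-03 mm/s.
R = 1.065e-03 × 3600 = 3.83 mm/hr.

R ≈ 3.83 mm/hr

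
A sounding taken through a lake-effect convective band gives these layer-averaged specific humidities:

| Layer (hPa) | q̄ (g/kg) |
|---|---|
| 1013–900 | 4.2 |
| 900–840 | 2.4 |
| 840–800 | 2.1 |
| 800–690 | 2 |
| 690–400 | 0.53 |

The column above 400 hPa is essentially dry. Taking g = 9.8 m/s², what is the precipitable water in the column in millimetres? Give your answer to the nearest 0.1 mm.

Precipitable water is the column-integrated vapour mass per unit area: PW = (1/g) Σ q̄ Δp, with q in kg/kg and Δp in Pa (1 kg/m² of water = 1 mm).
Layer 1013–900 hPa: Δp = 113 hPa = 11300 Pa, q̄ = 0.0042 kg/kg → 0.0042 × 11300 / 9.8 = 4.84 mm
Layer 900–840 hPa: Δp = 60 hPa = 6000 Pa, q̄ = 0.0024 kg/kg → 0.0024 × 6000 / 9.8 = 1.47 mm
Layer 840–800 hPa: Δp = 40 hPa = 4000 Pa, q̄ = 0.0021 kg/kg → 0.0021 × 4000 / 9.8 = 0.86 mm
Layer 800–690 hPa: Δp = 110 hPa = 11000 Pa, q̄ = 0.002 kg/kg → 0.002 × 11000 / 9.8 = 2.24 mm
Layer 690–400 hPa: Δp = 290 hPa = 29000 Pa, q̄ = 0.00053 kg/kg → 0.00053 × 29000 / 9.8 = 1.57 mm
PW = 4.84 + 1.47 + 0.86 + 2.24 + 1.57 = 10.98 ≈ 11.0 mm.

PW ≈ 11.0 mm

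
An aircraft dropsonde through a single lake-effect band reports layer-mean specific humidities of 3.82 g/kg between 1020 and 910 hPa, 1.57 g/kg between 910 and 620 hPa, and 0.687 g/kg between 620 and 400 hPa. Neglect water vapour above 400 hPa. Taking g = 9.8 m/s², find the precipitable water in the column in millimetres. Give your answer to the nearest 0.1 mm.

Precipitable water is the column-integrated vapour mass per unit area: PW = (1/g) Σ q̄ Δp, with q in kg/kg and Δp in Pa (1 kg/m² of water = 1 mm).
Layer 1020–910 hPa: Δp = 110 hPa = 11000 Pa, q̄ = 0.00382 kg/kg → 0.00382 × 11000 / 9.8 = 4.29 mm
Layer 910–620 hPa: Δp = 290 hPa = 29000 Pa, q̄ = 0.00157 kg/kg → 0.00157 × 29000 / 9.8 = 4.65 mm
Layer 620–400 hPa: Δp = 220 hPa = 22000 Pa, q̄ = 0.000687 kg/kg → 0.000687 × 22000 / 9.8 = 1.54 mm
PW = 4.29 + 4.65 + 1.54 = 10.48 ≈ 10.5 mm.

PW ≈ 10.5 mm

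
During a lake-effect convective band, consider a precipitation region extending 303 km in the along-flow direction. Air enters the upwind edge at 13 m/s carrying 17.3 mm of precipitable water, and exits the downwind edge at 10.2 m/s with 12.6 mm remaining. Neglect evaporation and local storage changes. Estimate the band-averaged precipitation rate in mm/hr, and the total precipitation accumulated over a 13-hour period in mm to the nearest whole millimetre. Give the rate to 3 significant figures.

R ≈ 1.15 mm/hr; total ≈ 15 mm

Column moisture flux per unit crosswind length is F = V × PW.
Inflow: F_in = 13 × 17.3 = 224.9 mm·m/s
Outflow: F_out = 10.2 × 12.6 = 128.52 mm·m/s
Steady-state rate R = (F_in − F_out)/L = (224.9 − 128.52) / 303000 m = 3.181e-04 mm/s.
R = 3.181e-04 × 3600 = 1.15 mm/hr.
Over 13 h: total = 1.15 × 13 = 14.95 ≈ 15 mm.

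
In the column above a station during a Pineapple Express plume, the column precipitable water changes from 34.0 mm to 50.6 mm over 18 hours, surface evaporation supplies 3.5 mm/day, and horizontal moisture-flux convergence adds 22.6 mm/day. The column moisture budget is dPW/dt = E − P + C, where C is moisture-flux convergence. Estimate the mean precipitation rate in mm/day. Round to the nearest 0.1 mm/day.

dPW/dt = (50.6 − 34.0) mm / (18/24 day) = +22.133 mm/day.
P = E + C − dPW/dt = 3.5 + (22.6) − (+22.133) = 4.0 mm/day.

P ≈ 4.0 mm/day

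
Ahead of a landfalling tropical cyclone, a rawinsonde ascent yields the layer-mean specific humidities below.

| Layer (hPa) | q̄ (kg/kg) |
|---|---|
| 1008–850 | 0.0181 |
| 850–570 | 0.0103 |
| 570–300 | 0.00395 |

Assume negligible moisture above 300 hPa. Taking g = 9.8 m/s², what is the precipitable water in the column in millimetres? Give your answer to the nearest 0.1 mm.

PW ≈ 69.5 mm

Precipitable water is the column-integrated vapour mass per unit area: PW = (1/g) Σ q̄ Δp, with q in kg/kg and Δp in Pa (1 kg/m² of water = 1 mm).
Layer 1008–850 hPa: Δp = 158 hPa = 15800 Pa, q̄ = 0.0181 kg/kg → 0.0181 × 15800 / 9.8 = 29.18 mm
Layer 850–570 hPa: Δp = 280 hPa = 28000 Pa, q̄ = 0.0103 kg/kg → 0.0103 × 28000 / 9.8 = 29.43 mm
Layer 570–300 hPa: Δp = 270 hPa = 27000 Pa, q̄ = 0.00395 kg/kg → 0.00395 × 27000 / 9.8 = 10.88 mm
PW = 29.18 + 29.43 + 10.88 = 69.49 ≈ 69.5 mm.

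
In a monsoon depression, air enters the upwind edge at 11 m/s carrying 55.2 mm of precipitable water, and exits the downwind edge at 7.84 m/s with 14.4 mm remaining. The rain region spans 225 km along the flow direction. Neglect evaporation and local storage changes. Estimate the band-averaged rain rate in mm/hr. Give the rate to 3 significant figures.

Column moisture flux per unit crosswind length is F = V × PW.
Inflow: F_in = 11 × 55.2 = 607.2 mm·m/s
Outflow: F_out = 7.84 × 14.4 = 112.896 mm·m/s
Steady-state rate R = (F_in − F_out)/L = (607.2 − 112.896) / 225000 m = 2.197e-03 mm/s.
R = 2.197e-03 × 3600 = 7.91 mm/hr.

R ≈ 7.91 mm/hr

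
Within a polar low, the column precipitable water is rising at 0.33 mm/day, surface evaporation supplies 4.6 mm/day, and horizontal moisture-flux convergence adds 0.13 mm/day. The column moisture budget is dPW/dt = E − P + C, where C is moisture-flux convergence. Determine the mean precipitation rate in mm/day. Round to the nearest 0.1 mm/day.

P ≈ 4.4 mm/day

dPW/dt = +0.33 mm/day.
P = E + C − dPW/dt = 4.6 + (0.13) − (+0.33) = 4.4 mm/day.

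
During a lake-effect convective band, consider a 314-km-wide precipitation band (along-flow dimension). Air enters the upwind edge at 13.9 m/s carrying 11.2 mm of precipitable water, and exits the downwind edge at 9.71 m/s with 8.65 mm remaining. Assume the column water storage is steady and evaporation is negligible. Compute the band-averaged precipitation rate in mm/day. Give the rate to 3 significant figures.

R ≈ 19.7 mm/day

Column moisture flux per unit crosswind length is F = V × PW.
Inflow: F_in = 13.9 × 11.2 = 155.68 mm·m/s
Outflow: F_out = 9.71 × 8.65 = 83.9915 mm·m/s
Steady-state rate R = (F_in − F_out)/L = (155.68 − 83.9915) / 314000 m = 2.283e-04 mm/s.
R = 2.283e-04 × 3600 × 24 = 19.7 mm/day.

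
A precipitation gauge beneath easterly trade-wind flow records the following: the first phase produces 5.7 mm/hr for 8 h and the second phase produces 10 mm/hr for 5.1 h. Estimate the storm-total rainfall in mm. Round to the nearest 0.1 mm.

Total = Σ Rᵢ Δtᵢ = 5.7 × 8 + 10 × 5.1
      = 45.6 + 51 = 96.6 mm.

total ≈ 96.6 mm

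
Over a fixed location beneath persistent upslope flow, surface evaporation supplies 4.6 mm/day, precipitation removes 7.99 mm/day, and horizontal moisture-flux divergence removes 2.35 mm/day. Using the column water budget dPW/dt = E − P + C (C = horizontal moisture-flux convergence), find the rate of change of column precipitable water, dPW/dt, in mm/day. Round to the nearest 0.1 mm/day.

dPW/dt ≈ -5.7 mm/day

dPW/dt = E − P + C = 4.6 − 7.99 + (-2.35) = -5.7 mm/day.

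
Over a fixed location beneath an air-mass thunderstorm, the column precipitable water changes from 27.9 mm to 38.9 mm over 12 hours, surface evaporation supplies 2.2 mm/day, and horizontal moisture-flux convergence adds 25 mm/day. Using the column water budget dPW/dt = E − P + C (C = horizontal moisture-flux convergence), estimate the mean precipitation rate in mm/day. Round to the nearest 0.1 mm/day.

dPW/dt = (38.9 − 27.9) mm / (12/24 day) = +22.000 mm/day.
P = E + C − dPW/dt = 2.2 + (25) − (+22.000) = 5.2 mm/day.

P ≈ 5.2 mm/day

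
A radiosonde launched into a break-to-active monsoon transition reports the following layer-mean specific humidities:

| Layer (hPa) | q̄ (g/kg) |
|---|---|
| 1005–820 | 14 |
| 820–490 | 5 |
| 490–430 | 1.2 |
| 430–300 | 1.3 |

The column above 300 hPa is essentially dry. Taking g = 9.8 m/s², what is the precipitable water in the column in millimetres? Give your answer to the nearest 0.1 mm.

Precipitable water is the column-integrated vapour mass per unit area: PW = (1/g) Σ q̄ Δp, with q in kg/kg and Δp in Pa (1 kg/m² of water = 1 mm).
Layer 1005–820 hPa: Δp = 185 hPa = 18500 Pa, q̄ = 0.014 kg/kg → 0.014 × 18500 / 9.8 = 26.43 mm
Layer 820–490 hPa: Δp = 330 hPa = 33000 Pa, q̄ = 0.005 kg/kg → 0.005 × 33000 / 9.8 = 16.84 mm
Layer 490–430 hPa: Δp = 60 hPa = 6000 Pa, q̄ = 0.0012 kg/kg → 0.0012 × 6000 / 9.8 = 0.73 mm
Layer 430–300 hPa: Δp = 130 hPa = 13000 Pa, q̄ = 0.0013 kg/kg → 0.0013 × 13000 / 9.8 = 1.72 mm
PW = 26.43 + 16.84 + 0.73 + 1.72 = 45.72 ≈ 45.7 mm.

PW ≈ 45.7 mm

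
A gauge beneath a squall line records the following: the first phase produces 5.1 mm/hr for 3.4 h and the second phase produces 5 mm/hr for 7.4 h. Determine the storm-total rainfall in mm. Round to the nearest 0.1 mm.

total ≈ 54.3 mm

Total = Σ Rᵢ Δtᵢ = 5.1 × 3.4 + 5 × 7.4
      = 17.34 + 37 = 54.3 mm.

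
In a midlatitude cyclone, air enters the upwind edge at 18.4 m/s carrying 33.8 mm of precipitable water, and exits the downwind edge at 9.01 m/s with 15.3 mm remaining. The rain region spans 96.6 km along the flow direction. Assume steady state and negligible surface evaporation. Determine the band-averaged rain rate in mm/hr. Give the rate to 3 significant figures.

Column moisture flux per unit crosswind length is F = V × PW.
Inflow: F_in = 18.4 × 33.8 = 621.92 mm·m/s
Outflow: F_out = 9.01 × 15.3 = 137.853 mm·m/s
Steady-state rate R = (F_in − F_out)/L = (621.92 − 137.853) / 96600 m = 5.011e-03 mm/s.
R = 5.011e-03 × 3600 = 18.0 mm/hr.

R ≈ 18.0 mm/hr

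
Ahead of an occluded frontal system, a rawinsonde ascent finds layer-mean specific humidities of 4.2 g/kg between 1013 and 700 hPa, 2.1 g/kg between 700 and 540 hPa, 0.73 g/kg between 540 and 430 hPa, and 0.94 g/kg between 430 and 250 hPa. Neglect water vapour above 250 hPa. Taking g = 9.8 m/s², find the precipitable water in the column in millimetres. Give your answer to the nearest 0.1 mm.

PW ≈ 19.4 mm

Precipitable water is the column-integrated vapour mass per unit area: PW = (1/g) Σ q̄ Δp, with q in kg/kg and Δp in Pa (1 kg/m² of water = 1 mm).
Layer 1013–700 hPa: Δp = 313 hPa = 31300 Pa, q̄ = 0.0042 kg/kg → 0.0042 × 31300 / 9.8 = 13.41 mm
Layer 700–540 hPa: Δp = 160 hPa = 16000 Pa, q̄ = 0.0021 kg/kg → 0.0021 × 16000 / 9.8 = 3.43 mm
Layer 540–430 hPa: Δp = 110 hPa = 11000 Pa, q̄ = 0.00073 kg/kg → 0.00073 × 11000 / 9.8 = 0.82 mm
Layer 430–250 hPa: Δp = 180 hPa = 18000 Pa, q̄ = 0.00094 kg/kg → 0.00094 × 18000 / 9.8 = 1.73 mm
PW = 13.41 + 3.43 + 0.82 + 1.73 = 19.39 ≈ 19.4 mm.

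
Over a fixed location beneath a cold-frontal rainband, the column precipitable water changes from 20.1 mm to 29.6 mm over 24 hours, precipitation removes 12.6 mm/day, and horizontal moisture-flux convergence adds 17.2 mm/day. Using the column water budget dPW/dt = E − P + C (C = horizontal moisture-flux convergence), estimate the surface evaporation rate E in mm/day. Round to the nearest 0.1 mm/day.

dPW/dt = (29.6 − 20.1) mm / (24/24 day) = +9.500 mm/day.
E = dPW/dt + P − C = (+9.500) + 12.6 − (17.2) = 4.9 mm/day.

E ≈ 4.9 mm/day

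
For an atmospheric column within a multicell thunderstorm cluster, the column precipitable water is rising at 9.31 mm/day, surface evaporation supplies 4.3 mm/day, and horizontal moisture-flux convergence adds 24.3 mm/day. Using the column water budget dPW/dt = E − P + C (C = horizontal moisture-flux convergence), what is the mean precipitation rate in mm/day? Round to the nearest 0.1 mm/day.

dPW/dt = +9.31 mm/day.
P = E + C − dPW/dt = 4.3 + (24.3) − (+9.31) = 19.3 mm/day.

P ≈ 19.3 mm/day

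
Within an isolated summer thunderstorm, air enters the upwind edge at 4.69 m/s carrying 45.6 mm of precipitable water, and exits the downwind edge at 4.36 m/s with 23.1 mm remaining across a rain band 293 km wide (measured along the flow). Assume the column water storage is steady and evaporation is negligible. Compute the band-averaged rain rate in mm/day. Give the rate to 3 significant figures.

R ≈ 33.4 mm/day

Column moisture flux per unit crosswind length is F = V × PW.
Inflow: F_in = 4.69 × 45.6 = 213.864 mm·m/s
Outflow: F_out = 4.36 × 23.1 = 100.716 mm·m/s
Steady-state rate R = (F_in − F_out)/L = (213.864 − 100.716) / 293000 m = 3.862e-04 mm/s.
R = 3.862e-04 × 3600 × 24 = 33.4 mm/day.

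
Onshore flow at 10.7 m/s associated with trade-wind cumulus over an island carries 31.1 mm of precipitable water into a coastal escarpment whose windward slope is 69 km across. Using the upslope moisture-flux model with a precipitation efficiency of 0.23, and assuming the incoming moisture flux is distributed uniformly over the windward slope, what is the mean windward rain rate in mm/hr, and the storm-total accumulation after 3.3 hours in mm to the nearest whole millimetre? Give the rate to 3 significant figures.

Incoming column moisture flux per unit ridge length: F = V × PW = 10.7 × 31.1 = 332.77 mm·m/s.
Spread over the 69 km slope with efficiency ε = 0.23: R = ε·F/W = 0.23 × 332.77 / 69000 m = 1.109e-03 mm/s.
R = 1.109e-03 × 3600 = 3.99 mm/hr.
Over 3.3 h: total = 3.99 × 3.3 = 13.167 ≈ 13 mm.

R ≈ 3.99 mm/hr; total ≈ 13 mm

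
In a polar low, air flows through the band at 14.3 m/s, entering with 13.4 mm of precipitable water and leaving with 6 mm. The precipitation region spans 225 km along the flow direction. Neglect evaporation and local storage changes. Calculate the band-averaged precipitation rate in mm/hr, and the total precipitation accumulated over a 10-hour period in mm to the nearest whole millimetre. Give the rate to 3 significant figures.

R ≈ 1.69 mm/hr; total ≈ 17 mm

Column moisture flux per unit crosswind length is F = V × PW.
Inflow: F_in = 14.3 × 13.4 = 191.62 mm·m/s
Outflow: F_out = 14.3 × 6 = 85.8 mm·m/s
Steady-state rate R = (F_in − F_out)/L = (191.62 − 85.8) / 225000 m = 4.703e-04 mm/s.
R = 4.703e-04 × 3600 = 1.69 mm/hr.
Over 10 h: total = 1.69 × 10 = 16.9 ≈ 17 mm.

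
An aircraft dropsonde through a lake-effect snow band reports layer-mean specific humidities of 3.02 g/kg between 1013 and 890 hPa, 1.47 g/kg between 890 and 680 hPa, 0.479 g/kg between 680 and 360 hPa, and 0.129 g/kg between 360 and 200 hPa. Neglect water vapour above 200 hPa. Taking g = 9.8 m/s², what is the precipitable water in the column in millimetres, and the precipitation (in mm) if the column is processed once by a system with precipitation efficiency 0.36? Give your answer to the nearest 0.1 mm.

Precipitable water is the column-integrated vapour mass per unit area: PW = (1/g) Σ q̄ Δp, with q in kg/kg and Δp in Pa (1 kg/m² of water = 1 mm).
Layer 1013–890 hPa: Δp = 123 hPa = 12300 Pa, q̄ = 0.00302 kg/kg → 0.00302 × 12300 / 9.8 = 3.79 mm
Layer 890–680 hPa: Δp = 210 hPa = 21000 Pa, q̄ = 0.00147 kg/kg → 0.00147 × 21000 / 9.8 = 3.15 mm
Layer 680–360 hPa: Δp = 320 hPa = 32000 Pa, q̄ = 0.000479 kg/kg → 0.000479 × 32000 / 9.8 = 1.56 mm
Layer 360–200 hPa: Δp = 160 hPa = 16000 Pa, q̄ = 0.000129 kg/kg → 0.000129 × 16000 / 9.8 = 0.21 mm
PW = 3.79 + 3.15 + 1.56 + 0.21 = 8.71 ≈ 8.7 mm.
Precipitation = ε × PW = 0.36 × 8.7 = 3.1 mm.

PW ≈ 8.7 mm; precipitation ≈ 3.1 mm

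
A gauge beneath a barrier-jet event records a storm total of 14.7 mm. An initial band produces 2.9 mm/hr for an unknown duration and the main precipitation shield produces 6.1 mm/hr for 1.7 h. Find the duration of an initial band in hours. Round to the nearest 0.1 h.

Known phases: 6.1 × 1.7 = 10.37 mm.
Remaining depth = 14.7 − 10.37 = 4.33 mm.
Duration = 4.33 / 2.9 = 1.5 h.

duration ≈ 1.5 h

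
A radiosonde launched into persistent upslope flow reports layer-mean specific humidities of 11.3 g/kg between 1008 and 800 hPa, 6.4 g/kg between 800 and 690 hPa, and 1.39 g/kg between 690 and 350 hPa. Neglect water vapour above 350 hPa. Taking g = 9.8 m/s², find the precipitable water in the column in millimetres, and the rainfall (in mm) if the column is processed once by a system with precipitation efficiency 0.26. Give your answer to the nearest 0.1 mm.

PW ≈ 36.0 mm; rainfall ≈ 9.4 mm

Precipitable water is the column-integrated vapour mass per unit area: PW = (1/g) Σ q̄ Δp, with q in kg/kg and Δp in Pa (1 kg/m² of water = 1 mm).
Layer 1008–800 hPa: Δp = 208 hPa = 20800 Pa, q̄ = 0.0113 kg/kg → 0.0113 × 20800 / 9.8 = 23.98 mm
Layer 800–690 hPa: Δp = 110 hPa = 11000 Pa, q̄ = 0.0064 kg/kg → 0.0064 × 11000 / 9.8 = 7.18 mm
Layer 690–350 hPa: Δp = 340 hPa = 34000 Pa, q̄ = 0.00139 kg/kg → 0.00139 × 34000 / 9.8 = 4.82 mm
PW = 23.98 + 7.18 + 4.82 = 35.98 ≈ 36.0 mm.
Rainfall = ε × PW = 0.26 × 36.0 = 9.4 mm.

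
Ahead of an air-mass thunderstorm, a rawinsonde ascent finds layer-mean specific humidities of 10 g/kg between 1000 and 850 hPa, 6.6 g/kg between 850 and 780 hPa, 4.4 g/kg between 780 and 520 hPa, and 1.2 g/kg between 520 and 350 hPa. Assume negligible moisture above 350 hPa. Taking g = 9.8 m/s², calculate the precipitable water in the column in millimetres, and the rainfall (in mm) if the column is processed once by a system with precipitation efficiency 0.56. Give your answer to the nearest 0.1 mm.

PW ≈ 33.8 mm; rainfall ≈ 18.9 mm

Precipitable water is the column-integrated vapour mass per unit area: PW = (1/g) Σ q̄ Δp, with q in kg/kg and Δp in Pa (1 kg/m² of water = 1 mm).
Layer 1000–850 hPa: Δp = 150 hPa = 15000 Pa, q̄ = 0.01 kg/kg → 0.01 × 15000 / 9.8 = 15.31 mm
Layer 850–780 hPa: Δp = 70 hPa = 7000 Pa, q̄ = 0.0066 kg/kg → 0.0066 × 7000 / 9.8 = 4.71 mm
Layer 780–520 hPa: Δp = 260 hPa = 26000 Pa, q̄ = 0.0044 kg/kg → 0.0044 × 26000 / 9.8 = 11.67 mm
Layer 520–350 hPa: Δp = 170 hPa = 17000 Pa, q̄ = 0.0012 kg/kg → 0.0012 × 17000 / 9.8 = 2.08 mm
PW = 15.31 + 4.71 + 11.67 + 2.08 = 33.77 ≈ 33.8 mm.
Rainfall = ε × PW = 0.56 × 33.8 = 18.9 mm.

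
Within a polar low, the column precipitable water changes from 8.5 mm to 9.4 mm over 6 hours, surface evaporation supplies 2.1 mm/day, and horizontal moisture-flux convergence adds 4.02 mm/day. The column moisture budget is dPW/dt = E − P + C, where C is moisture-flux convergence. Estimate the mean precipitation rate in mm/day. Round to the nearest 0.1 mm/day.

P ≈ 2.5 mm/day

dPW/dt = (9.4 − 8.5) mm / (6/24 day) = +3.600 mm/day.
P = E + C − dPW/dt = 2.1 + (4.02) − (+3.600) = 2.5 mm/day.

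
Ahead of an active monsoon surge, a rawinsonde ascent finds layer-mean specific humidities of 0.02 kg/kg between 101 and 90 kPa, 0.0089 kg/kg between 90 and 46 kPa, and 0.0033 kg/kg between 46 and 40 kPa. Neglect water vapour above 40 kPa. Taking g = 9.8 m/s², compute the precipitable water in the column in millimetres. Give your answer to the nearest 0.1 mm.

PW ≈ 64.4 mm

Precipitable water is the column-integrated vapour mass per unit area: PW = (1/g) Σ q̄ Δp, with q in kg/kg and Δp in Pa (1 kg/m² of water = 1 mm).
Layer 101–90 kPa: Δp = 110 hPa = 11000 Pa, q̄ = 0.02 kg/kg → 0.02 × 11000 / 9.8 = 22.45 mm
Layer 90–46 kPa: Δp = 440 hPa = 44000 Pa, q̄ = 0.0089 kg/kg → 0.0089 × 44000 / 9.8 = 39.96 mm
Layer 46–40 kPa: Δp = 60 hPa = 6000 Pa, q̄ = 0.0033 kg/kg → 0.0033 × 6000 / 9.8 = 2.02 mm
PW = 22.45 + 39.96 + 2.02 = 64.43 ≈ 64.4 mm.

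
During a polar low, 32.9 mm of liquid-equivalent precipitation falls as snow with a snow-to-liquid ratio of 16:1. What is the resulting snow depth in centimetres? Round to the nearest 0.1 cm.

Snow depth = liquid × ratio = 32.9 mm × 16 = 526.4 mm = 52.6 cm.

snow depth ≈ 52.6 cm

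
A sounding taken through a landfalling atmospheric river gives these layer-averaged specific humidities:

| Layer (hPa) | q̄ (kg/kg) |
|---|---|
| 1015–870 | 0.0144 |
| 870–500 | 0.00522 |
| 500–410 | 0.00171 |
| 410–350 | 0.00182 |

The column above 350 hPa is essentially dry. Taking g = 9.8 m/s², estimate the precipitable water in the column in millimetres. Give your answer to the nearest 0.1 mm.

Precipitable water is the column-integrated vapour mass per unit area: PW = (1/g) Σ q̄ Δp, with q in kg/kg and Δp in Pa (1 kg/m² of water = 1 mm).
Layer 1015–870 hPa: Δp = 145 hPa = 14500 Pa, q̄ = 0.0144 kg/kg → 0.0144 × 14500 / 9.8 = 21.31 mm
Layer 870–500 hPa: Δp = 370 hPa = 37000 Pa, q̄ = 0.00522 kg/kg → 0.00522 × 37000 / 9.8 = 19.71 mm
Layer 500–410 hPa: Δp = 90 hPa = 9000 Pa, q̄ = 0.00171 kg/kg → 0.00171 × 9000 / 9.8 = 1.57 mm
Layer 410–350 hPa: Δp = 60 hPa = 6000 Pa, q̄ = 0.00182 kg/kg → 0.00182 × 6000 / 9.8 = 1.11 mm
PW = 21.31 + 19.71 + 1.57 + 1.11 = 43.70 ≈ 43.7 mm.

PW ≈ 43.7 mm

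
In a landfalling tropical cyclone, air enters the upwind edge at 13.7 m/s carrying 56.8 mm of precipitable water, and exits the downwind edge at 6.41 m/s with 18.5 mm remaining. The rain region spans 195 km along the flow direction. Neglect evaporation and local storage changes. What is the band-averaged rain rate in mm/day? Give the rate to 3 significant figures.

Column moisture flux per unit crosswind length is F = V × PW.
Inflow: F_in = 13.7 × 56.8 = 778.16 mm·m/s
Outflow: F_out = 6.41 × 18.5 = 118.585 mm·m/s
Steady-state rate R = (F_in − F_out)/L = (778.16 − 118.585) / 195000 m = 3.382e-03 mm/s.
R = 3.382e-03 × 3600 × 24 = 292 mm/day.

R ≈ 292 mm/day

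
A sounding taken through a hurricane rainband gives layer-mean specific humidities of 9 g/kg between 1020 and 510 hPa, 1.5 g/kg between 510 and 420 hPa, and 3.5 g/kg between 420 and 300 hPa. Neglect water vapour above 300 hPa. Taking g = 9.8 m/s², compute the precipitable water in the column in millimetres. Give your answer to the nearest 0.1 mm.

PW ≈ 52.5 mm

Precipitable water is the column-integrated vapour mass per unit area: PW = (1/g) Σ q̄ Δp, with q in kg/kg and Δp in Pa (1 kg/m² of water = 1 mm).
Layer 1020–510 hPa: Δp = 510 hPa = 51000 Pa, q̄ = 0.009 kg/kg → 0.009 × 51000 / 9.8 = 46.84 mm
Layer 510–420 hPa: Δp = 90 hPa = 9000 Pa, q̄ = 0.0015 kg/kg → 0.0015 × 9000 / 9.8 = 1.38 mm
Layer 420–300 hPa: Δp = 120 hPa = 12000 Pa, q̄ = 0.0035 kg/kg → 0.0035 × 12000 / 9.8 = 4.29 mm
PW = 46.84 + 1.38 + 4.29 = 52.51 ≈ 52.5 mm.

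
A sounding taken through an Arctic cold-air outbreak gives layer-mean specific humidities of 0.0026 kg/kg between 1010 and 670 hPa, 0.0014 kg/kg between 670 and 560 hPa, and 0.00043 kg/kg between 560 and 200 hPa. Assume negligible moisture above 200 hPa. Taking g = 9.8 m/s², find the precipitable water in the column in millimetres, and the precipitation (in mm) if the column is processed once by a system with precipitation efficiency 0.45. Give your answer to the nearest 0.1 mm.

Precipitable water is the column-integrated vapour mass per unit area: PW = (1/g) Σ q̄ Δp, with q in kg/kg and Δp in Pa (1 kg/m² of water = 1 mm).
Layer 1010–670 hPa: Δp = 340 hPa = 34000 Pa, q̄ = 0.0026 kg/kg → 0.0026 × 34000 / 9.8 = 9.02 mm
Layer 670–560 hPa: Δp = 110 hPa = 11000 Pa, q̄ = 0.0014 kg/kg → 0.0014 × 11000 / 9.8 = 1.57 mm
Layer 560–200 hPa: Δp = 360 hPa = 36000 Pa, q̄ = 0.00043 kg/kg → 0.00043 × 36000 / 9.8 = 1.58 mm
PW = 9.02 + 1.57 + 1.58 = 12.17 ≈ 12.2 mm.
Precipitation = ε × PW = 0.45 × 12.2 = 5.5 mm.

PW ≈ 12.2 mm; precipitation ≈ 5.5 mm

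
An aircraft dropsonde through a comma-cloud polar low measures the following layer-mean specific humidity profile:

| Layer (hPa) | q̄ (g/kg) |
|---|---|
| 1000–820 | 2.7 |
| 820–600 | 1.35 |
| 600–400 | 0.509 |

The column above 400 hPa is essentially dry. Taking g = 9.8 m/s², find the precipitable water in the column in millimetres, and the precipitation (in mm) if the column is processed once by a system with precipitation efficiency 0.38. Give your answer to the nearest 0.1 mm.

Precipitable water is the column-integrated vapour mass per unit area: PW = (1/g) Σ q̄ Δp, with q in kg/kg and Δp in Pa (1 kg/m² of water = 1 mm).
Layer 1000–820 hPa: Δp = 180 hPa = 18000 Pa, q̄ = 0.0027 kg/kg → 0.0027 × 18000 / 9.8 = 4.96 mm
Layer 820–600 hPa: Δp = 220 hPa = 22000 Pa, q̄ = 0.00135 kg/kg → 0.00135 × 22000 / 9.8 = 3.03 mm
Layer 600–400 hPa: Δp = 200 hPa = 20000 Pa, q̄ = 0.000509 kg/kg → 0.000509 × 20000 / 9.8 = 1.04 mm
PW = 4.96 + 3.03 + 1.04 = 9.03 ≈ 9.0 mm.
Precipitation = ε × PW = 0.38 × 9.0 = 3.4 mm.

PW ≈ 9.0 mm; precipitation ≈ 3.4 mm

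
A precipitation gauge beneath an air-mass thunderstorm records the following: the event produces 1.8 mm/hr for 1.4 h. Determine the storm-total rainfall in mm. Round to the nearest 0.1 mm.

Total = Σ Rᵢ Δtᵢ = 1.8 × 1.4
      = 2.52 = 2.5 mm.

total ≈ 2.5 mm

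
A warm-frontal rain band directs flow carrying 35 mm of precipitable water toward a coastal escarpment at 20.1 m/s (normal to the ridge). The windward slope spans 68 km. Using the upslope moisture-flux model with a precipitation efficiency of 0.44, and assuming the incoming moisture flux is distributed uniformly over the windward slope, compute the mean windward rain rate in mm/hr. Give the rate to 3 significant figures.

Incoming column moisture flux per unit ridge length: F = V × PW = 20.1 × 35 = 703.5 mm·m/s.
Spread over the 68 km slope with efficiency ε = 0.44: R = ε·F/W = 0.44 × 703.5 / 68000 m = 4.552e-03 mm/s.
R = 4.552e-03 × 3600 = 16.4 mm/hr.

R ≈ 16.4 mm/hr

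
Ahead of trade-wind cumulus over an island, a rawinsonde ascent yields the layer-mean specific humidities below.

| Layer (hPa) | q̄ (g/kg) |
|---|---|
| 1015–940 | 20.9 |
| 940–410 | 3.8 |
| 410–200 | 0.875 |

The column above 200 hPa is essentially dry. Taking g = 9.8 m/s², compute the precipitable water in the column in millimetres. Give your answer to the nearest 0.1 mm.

PW ≈ 38.4 mm

Precipitable water is the column-integrated vapour mass per unit area: PW = (1/g) Σ q̄ Δp, with q in kg/kg and Δp in Pa (1 kg/m² of water = 1 mm).
Layer 1015–940 hPa: Δp = 75 hPa = 7500 Pa, q̄ = 0.0209 kg/kg → 0.0209 × 7500 / 9.8 = 15.99 mm
Layer 940–410 hPa: Δp = 530 hPa = 53000 Pa, q̄ = 0.0038 kg/kg → 0.0038 × 53000 / 9.8 = 20.55 mm
Layer 410–200 hPa: Δp = 210 hPa = 21000 Pa, q̄ = 0.000875 kg/kg → 0.000875 × 21000 / 9.8 = 1.88 mm
PW = 15.99 + 20.55 + 1.88 = 38.42 ≈ 38.4 mm.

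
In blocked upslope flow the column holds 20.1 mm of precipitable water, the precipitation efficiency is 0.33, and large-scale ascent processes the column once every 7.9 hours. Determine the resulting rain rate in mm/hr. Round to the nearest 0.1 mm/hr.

R ≈ 0.8 mm/hr

Each overturning extracts ε × PW = 0.33 × 20.1 = 6.633 mm.
Rate = ε·PW / τ = 6.633 / 7.9 h = 0.8 mm/hr.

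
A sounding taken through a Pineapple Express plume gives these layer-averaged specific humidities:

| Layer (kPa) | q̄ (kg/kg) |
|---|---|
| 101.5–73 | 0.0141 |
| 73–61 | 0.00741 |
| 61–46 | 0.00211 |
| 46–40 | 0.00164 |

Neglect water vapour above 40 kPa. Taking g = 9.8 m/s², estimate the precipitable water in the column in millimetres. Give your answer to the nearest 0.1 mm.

Precipitable water is the column-integrated vapour mass per unit area: PW = (1/g) Σ q̄ Δp, with q in kg/kg and Δp in Pa (1 kg/m² of water = 1 mm).
Layer 101.5–73 kPa: Δp = 285 hPa = 28500 Pa, q̄ = 0.0141 kg/kg → 0.0141 × 28500 / 9.8 = 41.01 mm
Layer 73–61 kPa: Δp = 120 hPa = 12000 Pa, q̄ = 0.00741 kg/kg → 0.00741 × 12000 / 9.8 = 9.07 mm
Layer 61–46 kPa: Δp = 150 hPa = 15000 Pa, q̄ = 0.00211 kg/kg → 0.00211 × 15000 / 9.8 = 3.23 mm
Layer 46–40 kPa: Δp = 60 hPa = 6000 Pa, q̄ = 0.00164 kg/kg → 0.00164 × 6000 / 9.8 = 1.00 mm
PW = 41.01 + 9.07 + 3.23 + 1.00 = 54.31 ≈ 54.3 mm.

PW ≈ 54.3 mm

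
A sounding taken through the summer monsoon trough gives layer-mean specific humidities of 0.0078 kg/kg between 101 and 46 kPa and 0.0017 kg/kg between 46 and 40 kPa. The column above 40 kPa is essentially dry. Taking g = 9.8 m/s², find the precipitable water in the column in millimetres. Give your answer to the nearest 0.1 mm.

Precipitable water is the column-integrated vapour mass per unit area: PW = (1/g) Σ q̄ Δp, with q in kg/kg and Δp in Pa (1 kg/m² of water = 1 mm).
Layer 101–46 kPa: Δp = 550 hPa = 55000 Pa, q̄ = 0.0078 kg/kg → 0.0078 × 55000 / 9.8 = 43.78 mm
Layer 46–40 kPa: Δp = 60 hPa = 6000 Pa, q̄ = 0.0017 kg/kg → 0.0017 × 6000 / 9.8 = 1.04 mm
PW = 43.78 + 1.04 = 44.82 ≈ 44.8 mm.

PW ≈ 44.8 mm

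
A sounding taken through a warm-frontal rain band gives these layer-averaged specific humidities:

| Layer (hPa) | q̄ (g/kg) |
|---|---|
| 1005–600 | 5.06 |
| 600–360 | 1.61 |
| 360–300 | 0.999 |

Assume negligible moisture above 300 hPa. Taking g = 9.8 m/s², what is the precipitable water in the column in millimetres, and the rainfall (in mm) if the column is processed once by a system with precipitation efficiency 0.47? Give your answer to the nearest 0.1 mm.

Precipitable water is the column-integrated vapour mass per unit area: PW = (1/g) Σ q̄ Δp, with q in kg/kg and Δp in Pa (1 kg/m² of water = 1 mm).
Layer 1005–600 hPa: Δp = 405 hPa = 40500 Pa, q̄ = 0.00506 kg/kg → 0.00506 × 40500 / 9.8 = 20.91 mm
Layer 600–360 hPa: Δp = 240 hPa = 24000 Pa, q̄ = 0.00161 kg/kg → 0.00161 × 24000 / 9.8 = 3.94 mm
Layer 360–300 hPa: Δp = 60 hPa = 6000 Pa, q̄ = 0.000999 kg/kg → 0.000999 × 6000 / 9.8 = 0.61 mm
PW = 20.91 + 3.94 + 0.61 = 25.46 ≈ 25.5 mm.
Rainfall = ε × PW = 0.47 × 25.5 = 12.0 mm.

PW ≈ 25.5 mm; rainfall ≈ 12.0 mm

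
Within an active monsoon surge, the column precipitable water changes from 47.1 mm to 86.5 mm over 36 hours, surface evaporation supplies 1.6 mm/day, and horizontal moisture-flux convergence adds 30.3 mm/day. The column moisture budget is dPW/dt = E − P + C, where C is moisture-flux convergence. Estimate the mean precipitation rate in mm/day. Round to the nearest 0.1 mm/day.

P ≈ 5.6 mm/day

dPW/dt = (86.5 − 47.1) mm / (36/24 day) = +26.267 mm/day.
P = E + C − dPW/dt = 1.6 + (30.3) − (+26.267) = 5.6 mm/day.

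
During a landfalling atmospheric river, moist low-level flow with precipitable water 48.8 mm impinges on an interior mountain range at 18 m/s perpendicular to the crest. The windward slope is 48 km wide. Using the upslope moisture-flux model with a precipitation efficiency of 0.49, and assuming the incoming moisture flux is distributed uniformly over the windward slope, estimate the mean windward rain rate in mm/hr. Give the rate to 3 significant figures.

R ≈ 32.3 mm/hr

Incoming column moisture flux per unit ridge length: F = V × PW = 18 × 48.8 = 878.4 mm·m/s.
Spread over the 48 km slope with efficiency ε = 0.49: R = ε·F/W = 0.49 × 878.4 / 48000 m = 8.967e-03 mm/s.
R = 8.967e-03 × 3600 = 32.3 mm/hr.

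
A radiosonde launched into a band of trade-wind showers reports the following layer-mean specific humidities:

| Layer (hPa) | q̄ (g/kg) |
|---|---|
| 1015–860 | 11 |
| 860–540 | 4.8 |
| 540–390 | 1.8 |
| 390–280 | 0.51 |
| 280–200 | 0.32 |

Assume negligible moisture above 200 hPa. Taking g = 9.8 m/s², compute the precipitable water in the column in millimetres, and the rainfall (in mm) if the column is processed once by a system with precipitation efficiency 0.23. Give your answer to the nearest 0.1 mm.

PW ≈ 36.7 mm; rainfall ≈ 8.4 mm

Precipitable water is the column-integrated vapour mass per unit area: PW = (1/g) Σ q̄ Δp, with q in kg/kg and Δp in Pa (1 kg/m² of water = 1 mm).
Layer 1015–860 hPa: Δp = 155 hPa = 15500 Pa, q̄ = 0.011 kg/kg → 0.011 × 15500 / 9.8 = 17.40 mm
Layer 860–540 hPa: Δp = 320 hPa = 32000 Pa, q̄ = 0.0048 kg/kg → 0.0048 × 32000 / 9.8 = 15.67 mm
Layer 540–390 hPa: Δp = 150 hPa = 15000 Pa, q̄ = 0.0018 kg/kg → 0.0018 × 15000 / 9.8 = 2.76 mm
Layer 390–280 hPa: Δp = 110 hPa = 11000 Pa, q̄ = 0.00051 kg/kg → 0.00051 × 11000 / 9.8 = 0.57 mm
Layer 280–200 hPa: Δp = 80 hPa = 8000 Pa, q̄ = 0.00032 kg/kg → 0.00032 × 8000 / 9.8 = 0.26 mm
PW = 17.40 + 15.67 + 2.76 + 0.57 + 0.26 = 36.66 ≈ 36.7 mm.
Rainfall = ε × PW = 0.23 × 36.7 = 8.4 mm.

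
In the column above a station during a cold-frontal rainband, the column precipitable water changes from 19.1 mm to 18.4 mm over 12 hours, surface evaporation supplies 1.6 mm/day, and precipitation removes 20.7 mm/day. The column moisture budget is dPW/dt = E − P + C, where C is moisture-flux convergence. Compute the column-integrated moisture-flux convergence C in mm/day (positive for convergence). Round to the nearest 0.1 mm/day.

C ≈ 17.7 mm/day

dPW/dt = (18.4 − 19.1) mm / (12/24 day) = -1.400 mm/day.
C = dPW/dt − E + P = (-1.400) − 1.6 + 20.7 = 17.7 mm/day.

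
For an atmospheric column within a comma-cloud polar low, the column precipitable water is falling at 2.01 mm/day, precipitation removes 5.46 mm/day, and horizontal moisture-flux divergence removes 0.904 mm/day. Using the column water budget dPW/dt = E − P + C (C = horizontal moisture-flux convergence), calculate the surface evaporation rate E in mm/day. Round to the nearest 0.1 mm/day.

E ≈ 4.4 mm/day

dPW/dt = -2.01 mm/day.
E = dPW/dt + P − C = (-2.01) + 5.46 − (-0.904) = 4.4 mm/day.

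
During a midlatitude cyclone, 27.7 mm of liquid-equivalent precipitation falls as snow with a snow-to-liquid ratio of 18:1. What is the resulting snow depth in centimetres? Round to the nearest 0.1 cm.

Snow depth = liquid × ratio = 27.7 mm × 18 = 498.6 mm = 49.9 cm.

snow depth ≈ 49.9 cm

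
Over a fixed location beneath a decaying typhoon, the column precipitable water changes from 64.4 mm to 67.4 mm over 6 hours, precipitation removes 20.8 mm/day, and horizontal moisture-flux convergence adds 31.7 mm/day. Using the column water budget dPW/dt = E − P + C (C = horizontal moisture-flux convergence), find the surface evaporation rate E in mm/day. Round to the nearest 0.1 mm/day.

dPW/dt = (67.4 − 64.4) mm / (6/24 day) = +12.000 mm/day.
E = dPW/dt + P − C = (+12.000) + 20.8 − (31.7) = 1.1 mm/day.

E ≈ 1.1 mm/day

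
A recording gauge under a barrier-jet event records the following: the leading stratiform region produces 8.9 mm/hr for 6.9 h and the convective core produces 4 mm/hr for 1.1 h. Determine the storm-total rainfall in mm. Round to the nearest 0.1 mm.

Total = Σ Rᵢ Δtᵢ = 8.9 × 6.9 + 4 × 1.1
      = 61.41 + 4.4 = 65.8 mm.

total ≈ 65.8 mm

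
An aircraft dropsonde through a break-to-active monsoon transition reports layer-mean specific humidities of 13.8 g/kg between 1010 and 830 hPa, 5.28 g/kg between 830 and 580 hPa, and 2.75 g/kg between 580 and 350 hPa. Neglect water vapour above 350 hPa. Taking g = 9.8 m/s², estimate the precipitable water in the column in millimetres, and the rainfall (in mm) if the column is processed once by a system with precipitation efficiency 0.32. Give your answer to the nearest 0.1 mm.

PW ≈ 45.3 mm; rainfall ≈ 14.5 mm

Precipitable water is the column-integrated vapour mass per unit area: PW = (1/g) Σ q̄ Δp, with q in kg/kg and Δp in Pa (1 kg/m² of water = 1 mm).
Layer 1010–830 hPa: Δp = 180 hPa = 18000 Pa, q̄ = 0.0138 kg/kg → 0.0138 × 18000 / 9.8 = 25.35 mm
Layer 830–580 hPa: Δp = 250 hPa = 25000 Pa, q̄ = 0.00528 kg/kg → 0.00528 × 25000 / 9.8 = 13.47 mm
Layer 580–350 hPa: Δp = 230 hPa = 23000 Pa, q̄ = 0.00275 kg/kg → 0.00275 × 23000 / 9.8 = 6.45 mm
PW = 25.35 + 13.47 + 6.45 = 45.27 ≈ 45.3 mm.
Rainfall = ε × PW = 0.32 × 45.3 = 14.5 mm.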